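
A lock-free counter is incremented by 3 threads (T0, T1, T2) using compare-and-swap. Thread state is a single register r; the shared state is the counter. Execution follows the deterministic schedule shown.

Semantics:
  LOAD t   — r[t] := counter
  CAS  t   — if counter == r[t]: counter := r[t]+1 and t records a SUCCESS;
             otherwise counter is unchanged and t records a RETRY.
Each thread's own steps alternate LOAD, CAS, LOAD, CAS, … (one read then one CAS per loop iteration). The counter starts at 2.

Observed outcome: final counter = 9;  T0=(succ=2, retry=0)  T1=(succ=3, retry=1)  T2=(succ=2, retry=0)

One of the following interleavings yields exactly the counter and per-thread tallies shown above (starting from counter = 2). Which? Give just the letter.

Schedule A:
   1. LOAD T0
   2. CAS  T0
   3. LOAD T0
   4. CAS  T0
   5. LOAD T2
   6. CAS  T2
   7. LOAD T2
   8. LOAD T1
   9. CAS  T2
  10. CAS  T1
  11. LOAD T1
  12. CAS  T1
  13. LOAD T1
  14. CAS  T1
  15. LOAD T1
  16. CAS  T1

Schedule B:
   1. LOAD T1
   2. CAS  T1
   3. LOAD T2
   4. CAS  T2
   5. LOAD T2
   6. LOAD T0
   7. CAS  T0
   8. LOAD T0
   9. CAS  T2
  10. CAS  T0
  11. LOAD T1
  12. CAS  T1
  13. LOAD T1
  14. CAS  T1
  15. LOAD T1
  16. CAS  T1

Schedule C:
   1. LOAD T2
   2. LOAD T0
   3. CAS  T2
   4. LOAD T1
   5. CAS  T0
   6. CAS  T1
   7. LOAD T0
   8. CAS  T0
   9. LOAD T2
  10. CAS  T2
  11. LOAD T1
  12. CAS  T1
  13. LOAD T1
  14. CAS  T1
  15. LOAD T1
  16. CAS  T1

Run A:
1. LOAD T0 → mem=2 r[T0]=2 [LOAD]
2. CAS T0 → mem=3 r[T0]=2 [OK]
3. LOAD T0 → mem=3 r[T0]=3 [LOAD]
4. CAS T0 → mem=4 r[T0]=3 [OK]
5. LOAD T2 → mem=4 r[T2]=4 [LOAD]
6. CAS T2 → mem=5 r[T2]=4 [OK]
7. LOAD T2 → mem=5 r[T2]=5 [LOAD]
8. LOAD T1 → mem=5 r[T1]=5 [LOAD]
9. CAS T2 → mem=6 r[T2]=5 [OK]
10. CAS T1 → mem=6 r[T1]=5 [RETRY]
11. LOAD T1 → mem=6 r[T1]=6 [LOAD]
12. CAS T1 → mem=7 r[T1]=6 [OK]
13. LOAD T1 → mem=7 r[T1]=7 [LOAD]
14. CAS T1 → mem=8 r[T1]=7 [OK]
15. LOAD T1 → mem=8 r[T1]=8 [LOAD]
16. CAS T1 → mem=9 r[T1]=8 [OK]

A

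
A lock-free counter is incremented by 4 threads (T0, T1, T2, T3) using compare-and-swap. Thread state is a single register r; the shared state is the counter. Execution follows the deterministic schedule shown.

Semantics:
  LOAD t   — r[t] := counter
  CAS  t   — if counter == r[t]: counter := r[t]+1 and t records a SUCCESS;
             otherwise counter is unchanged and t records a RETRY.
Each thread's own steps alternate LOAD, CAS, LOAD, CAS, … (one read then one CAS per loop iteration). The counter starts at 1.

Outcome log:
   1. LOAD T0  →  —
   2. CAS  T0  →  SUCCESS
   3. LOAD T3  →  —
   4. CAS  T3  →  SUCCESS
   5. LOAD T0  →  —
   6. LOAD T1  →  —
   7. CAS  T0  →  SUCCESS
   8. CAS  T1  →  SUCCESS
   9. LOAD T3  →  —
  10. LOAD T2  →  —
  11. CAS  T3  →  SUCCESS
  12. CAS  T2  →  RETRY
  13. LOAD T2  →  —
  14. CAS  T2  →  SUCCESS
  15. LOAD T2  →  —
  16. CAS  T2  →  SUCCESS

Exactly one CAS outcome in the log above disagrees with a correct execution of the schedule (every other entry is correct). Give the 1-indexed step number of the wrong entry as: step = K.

Reference trace:
   1) LOAD T0:  M=1  r_T0=1
   2) CAS  T0:  M=2  r_T0=1 ✓
   3) LOAD T3:  M=2  r_T3=2
   4) CAS  T3:  M=3  r_T3=2 ✓
   5) LOAD T0:  M=3  r_T0=3
   6) LOAD T1:  M=3  r_T1=3
   7) CAS  T0:  M=4  r_T0=3 ✓
   8) CAS  T1:  M=4  r_T1=3 ✗
   9) LOAD T3:  M=4  r_T3=4
  10) LOAD T2:  M=4  r_T2=4
  11) CAS  T3:  M=5  r_T3=4 ✓
  12) CAS  T2:  M=5  r_T2=4 ✗
  13) LOAD T2:  M=5  r_T2=5
  14) CAS  T2:  M=6  r_T2=5 ✓
  15) LOAD T2:  M=6  r_T2=6
  16) CAS  T2:  M=7  r_T2=6 ✓
Log disagrees first at step 8.

step = 8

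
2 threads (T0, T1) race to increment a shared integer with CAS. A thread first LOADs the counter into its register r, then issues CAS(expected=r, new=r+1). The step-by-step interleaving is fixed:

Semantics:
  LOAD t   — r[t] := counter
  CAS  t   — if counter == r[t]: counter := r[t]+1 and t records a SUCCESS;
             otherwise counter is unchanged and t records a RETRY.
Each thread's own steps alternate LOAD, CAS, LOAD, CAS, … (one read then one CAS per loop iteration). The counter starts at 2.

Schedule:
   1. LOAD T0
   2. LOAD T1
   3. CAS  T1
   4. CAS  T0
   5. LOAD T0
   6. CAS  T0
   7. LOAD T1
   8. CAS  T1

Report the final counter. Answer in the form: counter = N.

1. LOAD T0 → mem=2 r[T0]=2 [LOAD]
2. LOAD T1 → mem=2 r[T1]=2 [LOAD]
3. CAS T1 → mem=3 r[T1]=2 [OK]
4. CAS T0 → mem=3 r[T0]=2 [RETRY]
5. LOAD T0 → mem=3 r[T0]=3 [LOAD]
6. CAS T0 → mem=4 r[T0]=3 [OK]
7. LOAD T1 → mem=4 r[T1]=4 [LOAD]
8. CAS T1 → mem=5 r[T1]=4 [OK]

counter = 5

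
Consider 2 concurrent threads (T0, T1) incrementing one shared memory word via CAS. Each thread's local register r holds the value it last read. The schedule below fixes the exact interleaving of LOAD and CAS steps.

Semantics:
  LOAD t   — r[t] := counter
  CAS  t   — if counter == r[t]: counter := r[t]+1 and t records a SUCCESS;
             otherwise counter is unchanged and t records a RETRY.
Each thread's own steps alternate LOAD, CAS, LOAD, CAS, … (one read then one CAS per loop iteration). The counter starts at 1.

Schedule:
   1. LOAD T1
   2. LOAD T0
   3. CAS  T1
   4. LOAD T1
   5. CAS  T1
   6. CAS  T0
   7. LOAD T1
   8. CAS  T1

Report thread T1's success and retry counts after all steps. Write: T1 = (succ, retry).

T1 = (3, 0)

T1 LOAD — after: cnt=1, r=1 — load
T0 LOAD — after: cnt=1, r=1 — load
T1 CAS — after: cnt=2, r=1 — ok
T1 LOAD — after: cnt=2, r=2 — load
T1 CAS — after: cnt=3, r=2 — ok
T0 CAS — after: cnt=3, r=1 — retry
T1 LOAD — after: cnt=3, r=3 — load
T1 CAS — after: cnt=4, r=3 — ok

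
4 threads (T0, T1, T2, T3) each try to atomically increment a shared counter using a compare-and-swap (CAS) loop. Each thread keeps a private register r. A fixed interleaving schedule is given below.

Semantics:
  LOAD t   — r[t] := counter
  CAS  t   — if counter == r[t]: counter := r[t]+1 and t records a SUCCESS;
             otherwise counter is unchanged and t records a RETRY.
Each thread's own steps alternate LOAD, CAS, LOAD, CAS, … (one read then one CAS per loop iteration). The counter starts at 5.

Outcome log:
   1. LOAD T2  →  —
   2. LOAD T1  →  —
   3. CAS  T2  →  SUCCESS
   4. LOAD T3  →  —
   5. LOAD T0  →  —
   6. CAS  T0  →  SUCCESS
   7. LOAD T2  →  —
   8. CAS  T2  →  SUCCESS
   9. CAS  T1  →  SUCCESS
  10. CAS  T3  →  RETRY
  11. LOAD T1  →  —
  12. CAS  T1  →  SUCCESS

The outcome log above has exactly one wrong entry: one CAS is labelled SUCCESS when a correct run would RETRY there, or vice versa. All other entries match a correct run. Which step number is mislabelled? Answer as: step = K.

step = 9

Correct run:
#1 T2 reads 5
#2 T1 reads 5
#3 T2 CAS(5→6) writes; counter now 6
#4 T3 reads 6
#5 T0 reads 6
#6 T0 CAS(6→7) writes; counter now 7
#7 T2 reads 7
#8 T2 CAS(7→8) writes; counter now 8
#9 T1 CAS(5→6) fails; counter now 8
#10 T3 CAS(6→7) fails; counter now 8
#11 T1 reads 8
#12 T1 CAS(8→9) writes; counter now 9
Log disagrees first at step 9.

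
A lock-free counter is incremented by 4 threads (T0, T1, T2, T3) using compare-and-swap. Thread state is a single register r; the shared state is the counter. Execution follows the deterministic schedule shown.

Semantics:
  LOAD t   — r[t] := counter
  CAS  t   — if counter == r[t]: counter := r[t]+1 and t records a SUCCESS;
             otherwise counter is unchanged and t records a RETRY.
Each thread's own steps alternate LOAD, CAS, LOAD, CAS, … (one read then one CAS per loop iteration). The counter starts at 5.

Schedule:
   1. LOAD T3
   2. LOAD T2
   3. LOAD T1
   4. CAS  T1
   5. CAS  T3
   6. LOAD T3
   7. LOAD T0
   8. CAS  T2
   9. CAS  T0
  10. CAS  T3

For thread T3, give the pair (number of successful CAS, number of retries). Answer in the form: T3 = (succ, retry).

T3 = (0, 2)

1. LOAD T3 → mem=5 r[T3]=5 [LOAD]
2. LOAD T2 → mem=5 r[T2]=5 [LOAD]
3. LOAD T1 → mem=5 r[T1]=5 [LOAD]
4. CAS T1 → mem=6 r[T1]=5 [OK]
5. CAS T3 → mem=6 r[T3]=5 [RETRY]
6. LOAD T3 → mem=6 r[T3]=6 [LOAD]
7. LOAD T0 → mem=6 r[T0]=6 [LOAD]
8. CAS T2 → mem=6 r[T2]=5 [RETRY]
9. CAS T0 → mem=7 r[T0]=6 [OK]
10. CAS T3 → mem=7 r[T3]=6 [RETRY]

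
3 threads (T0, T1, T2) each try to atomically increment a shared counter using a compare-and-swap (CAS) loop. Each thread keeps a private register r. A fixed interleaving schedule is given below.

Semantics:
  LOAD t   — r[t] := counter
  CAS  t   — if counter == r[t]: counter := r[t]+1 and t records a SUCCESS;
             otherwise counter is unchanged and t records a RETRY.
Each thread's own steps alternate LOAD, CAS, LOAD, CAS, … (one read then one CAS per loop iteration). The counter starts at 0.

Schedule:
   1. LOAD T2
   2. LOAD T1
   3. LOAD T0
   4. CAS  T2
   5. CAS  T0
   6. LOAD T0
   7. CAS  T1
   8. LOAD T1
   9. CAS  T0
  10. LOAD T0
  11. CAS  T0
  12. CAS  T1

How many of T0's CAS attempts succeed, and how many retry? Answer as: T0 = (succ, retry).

1. LOAD T2 → mem=0 r[T2]=0 [LOAD]
2. LOAD T1 → mem=0 r[T1]=0 [LOAD]
3. LOAD T0 → mem=0 r[T0]=0 [LOAD]
4. CAS T2 → mem=1 r[T2]=0 [OK]
5. CAS T0 → mem=1 r[T0]=0 [RETRY]
6. LOAD T0 → mem=1 r[T0]=1 [LOAD]
7. CAS T1 → mem=1 r[T1]=0 [RETRY]
8. LOAD T1 → mem=1 r[T1]=1 [LOAD]
9. CAS T0 → mem=2 r[T0]=1 [OK]
10. LOAD T0 → mem=2 r[T0]=2 [LOAD]
11. CAS T0 → mem=3 r[T0]=2 [OK]
12. CAS T1 → mem=3 r[T1]=1 [RETRY]

T0 = (2, 1)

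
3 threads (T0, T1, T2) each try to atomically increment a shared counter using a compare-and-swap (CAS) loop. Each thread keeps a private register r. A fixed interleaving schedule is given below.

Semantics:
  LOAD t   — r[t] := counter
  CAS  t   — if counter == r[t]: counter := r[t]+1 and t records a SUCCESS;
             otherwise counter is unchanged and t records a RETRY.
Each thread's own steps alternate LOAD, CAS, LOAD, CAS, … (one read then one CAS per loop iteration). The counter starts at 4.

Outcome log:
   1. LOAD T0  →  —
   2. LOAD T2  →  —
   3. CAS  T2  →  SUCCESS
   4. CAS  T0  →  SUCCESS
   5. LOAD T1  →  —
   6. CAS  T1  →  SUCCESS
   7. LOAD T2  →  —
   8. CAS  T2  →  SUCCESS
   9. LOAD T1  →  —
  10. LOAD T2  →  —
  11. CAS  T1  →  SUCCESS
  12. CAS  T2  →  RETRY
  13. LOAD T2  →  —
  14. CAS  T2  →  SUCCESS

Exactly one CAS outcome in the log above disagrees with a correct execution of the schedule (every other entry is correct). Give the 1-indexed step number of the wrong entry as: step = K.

step = 4

Re-executing:
#1 T0 reads 4
#2 T2 reads 4
#3 T2 CAS(4→5) writes; counter now 5
#4 T0 CAS(4→5) fails; counter now 5
#5 T1 reads 5
#6 T1 CAS(5→6) writes; counter now 6
#7 T2 reads 6
#8 T2 CAS(6→7) writes; counter now 7
#9 T1 reads 7
#10 T2 reads 7
#11 T1 CAS(7→8) writes; counter now 8
#12 T2 CAS(7→8) fails; counter now 8
#13 T2 reads 8
#14 T2 CAS(8→9) writes; counter now 9
Mismatch at 4.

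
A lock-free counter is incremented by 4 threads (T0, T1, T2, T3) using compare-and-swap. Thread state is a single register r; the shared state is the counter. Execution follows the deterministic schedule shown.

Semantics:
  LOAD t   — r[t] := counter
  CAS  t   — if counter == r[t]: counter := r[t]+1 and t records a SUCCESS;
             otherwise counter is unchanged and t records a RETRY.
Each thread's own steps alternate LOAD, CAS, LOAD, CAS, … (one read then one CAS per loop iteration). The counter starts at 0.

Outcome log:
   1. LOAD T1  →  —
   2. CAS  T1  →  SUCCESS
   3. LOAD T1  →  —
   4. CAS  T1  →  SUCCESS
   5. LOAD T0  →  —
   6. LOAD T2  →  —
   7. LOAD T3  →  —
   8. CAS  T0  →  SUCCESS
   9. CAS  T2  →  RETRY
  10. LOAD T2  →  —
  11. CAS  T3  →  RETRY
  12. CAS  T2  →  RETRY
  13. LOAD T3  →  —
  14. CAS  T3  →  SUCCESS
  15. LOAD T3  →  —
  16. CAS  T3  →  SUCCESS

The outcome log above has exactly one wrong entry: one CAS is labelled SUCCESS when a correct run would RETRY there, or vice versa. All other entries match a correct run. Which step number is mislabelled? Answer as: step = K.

step = 12

Correct run:
step 1: T1 LOAD ⇒ load; ctr=0 reg=0
step 2: T1 CAS ⇒ ok; ctr=1 reg=0
step 3: T1 LOAD ⇒ load; ctr=1 reg=1
step 4: T1 CAS ⇒ ok; ctr=2 reg=1
step 5: T0 LOAD ⇒ load; ctr=2 reg=2
step 6: T2 LOAD ⇒ load; ctr=2 reg=2
step 7: T3 LOAD ⇒ load; ctr=2 reg=2
step 8: T0 CAS ⇒ ok; ctr=3 reg=2
step 9: T2 CAS ⇒ retry; ctr=3 reg=2
step 10: T2 LOAD ⇒ load; ctr=3 reg=3
step 11: T3 CAS ⇒ retry; ctr=3 reg=2
step 12: T2 CAS ⇒ ok; ctr=4 reg=3
step 13: T3 LOAD ⇒ load; ctr=4 reg=4
step 14: T3 CAS ⇒ ok; ctr=5 reg=4
step 15: T3 LOAD ⇒ load; ctr=5 reg=5
step 16: T3 CAS ⇒ ok; ctr=6 reg=5
Mismatch at 12.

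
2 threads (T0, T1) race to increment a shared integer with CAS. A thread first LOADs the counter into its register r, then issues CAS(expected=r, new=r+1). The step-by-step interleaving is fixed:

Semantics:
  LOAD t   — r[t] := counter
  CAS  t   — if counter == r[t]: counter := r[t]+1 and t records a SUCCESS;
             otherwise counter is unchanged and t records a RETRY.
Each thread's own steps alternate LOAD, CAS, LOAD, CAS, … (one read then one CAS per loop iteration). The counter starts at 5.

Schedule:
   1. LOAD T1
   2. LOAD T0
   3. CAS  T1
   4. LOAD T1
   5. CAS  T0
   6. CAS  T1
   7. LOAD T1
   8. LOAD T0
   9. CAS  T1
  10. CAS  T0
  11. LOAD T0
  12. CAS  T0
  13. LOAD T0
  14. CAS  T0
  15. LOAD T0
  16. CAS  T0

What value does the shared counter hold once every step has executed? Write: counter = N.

counter = 11

1. LOAD T1 → mem=5 r[T1]=5 [LOAD]
2. LOAD T0 → mem=5 r[T0]=5 [LOAD]
3. CAS T1 → mem=6 r[T1]=5 [OK]
4. LOAD T1 → mem=6 r[T1]=6 [LOAD]
5. CAS T0 → mem=6 r[T0]=5 [RETRY]
6. CAS T1 → mem=7 r[T1]=6 [OK]
7. LOAD T1 → mem=7 r[T1]=7 [LOAD]
8. LOAD T0 → mem=7 r[T0]=7 [LOAD]
9. CAS T1 → mem=8 r[T1]=7 [OK]
10. CAS T0 → mem=8 r[T0]=7 [RETRY]
11. LOAD T0 → mem=8 r[T0]=8 [LOAD]
12. CAS T0 → mem=9 r[T0]=8 [OK]
13. LOAD T0 → mem=9 r[T0]=9 [LOAD]
14. CAS T0 → mem=10 r[T0]=9 [OK]
15. LOAD T0 → mem=10 r[T0]=10 [LOAD]
16. CAS T0 → mem=11 r[T0]=10 [OK]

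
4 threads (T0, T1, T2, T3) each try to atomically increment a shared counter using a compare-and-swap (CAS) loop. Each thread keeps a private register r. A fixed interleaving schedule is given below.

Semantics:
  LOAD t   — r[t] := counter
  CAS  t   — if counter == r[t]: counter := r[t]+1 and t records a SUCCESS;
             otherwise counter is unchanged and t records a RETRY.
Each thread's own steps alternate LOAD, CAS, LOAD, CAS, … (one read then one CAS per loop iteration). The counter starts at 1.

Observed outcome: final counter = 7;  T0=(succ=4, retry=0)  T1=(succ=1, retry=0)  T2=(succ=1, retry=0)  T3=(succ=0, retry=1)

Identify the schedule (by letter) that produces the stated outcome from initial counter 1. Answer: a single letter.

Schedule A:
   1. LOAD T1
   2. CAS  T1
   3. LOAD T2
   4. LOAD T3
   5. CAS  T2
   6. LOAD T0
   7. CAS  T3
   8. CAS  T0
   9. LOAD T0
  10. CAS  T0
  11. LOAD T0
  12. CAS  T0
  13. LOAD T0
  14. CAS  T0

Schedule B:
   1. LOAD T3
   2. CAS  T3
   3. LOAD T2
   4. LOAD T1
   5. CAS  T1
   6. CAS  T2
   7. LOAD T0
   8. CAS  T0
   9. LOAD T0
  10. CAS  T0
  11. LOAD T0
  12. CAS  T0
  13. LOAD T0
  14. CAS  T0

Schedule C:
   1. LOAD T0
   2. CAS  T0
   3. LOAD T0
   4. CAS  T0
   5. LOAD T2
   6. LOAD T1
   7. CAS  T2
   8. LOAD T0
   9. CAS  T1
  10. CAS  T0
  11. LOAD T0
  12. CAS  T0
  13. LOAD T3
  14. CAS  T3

A

Simulating candidate A:
step 1: T1 LOAD ⇒ load; ctr=1 reg=1
step 2: T1 CAS ⇒ ok; ctr=2 reg=1
step 3: T2 LOAD ⇒ load; ctr=2 reg=2
step 4: T3 LOAD ⇒ load; ctr=2 reg=2
step 5: T2 CAS ⇒ ok; ctr=3 reg=2
step 6: T0 LOAD ⇒ load; ctr=3 reg=3
step 7: T3 CAS ⇒ retry; ctr=3 reg=2
step 8: T0 CAS ⇒ ok; ctr=4 reg=3
step 9: T0 LOAD ⇒ load; ctr=4 reg=4
step 10: T0 CAS ⇒ ok; ctr=5 reg=4
step 11: T0 LOAD ⇒ load; ctr=5 reg=5
step 12: T0 CAS ⇒ ok; ctr=6 reg=5
step 13: T0 LOAD ⇒ load; ctr=6 reg=6
step 14: T0 CAS ⇒ ok; ctr=7 reg=6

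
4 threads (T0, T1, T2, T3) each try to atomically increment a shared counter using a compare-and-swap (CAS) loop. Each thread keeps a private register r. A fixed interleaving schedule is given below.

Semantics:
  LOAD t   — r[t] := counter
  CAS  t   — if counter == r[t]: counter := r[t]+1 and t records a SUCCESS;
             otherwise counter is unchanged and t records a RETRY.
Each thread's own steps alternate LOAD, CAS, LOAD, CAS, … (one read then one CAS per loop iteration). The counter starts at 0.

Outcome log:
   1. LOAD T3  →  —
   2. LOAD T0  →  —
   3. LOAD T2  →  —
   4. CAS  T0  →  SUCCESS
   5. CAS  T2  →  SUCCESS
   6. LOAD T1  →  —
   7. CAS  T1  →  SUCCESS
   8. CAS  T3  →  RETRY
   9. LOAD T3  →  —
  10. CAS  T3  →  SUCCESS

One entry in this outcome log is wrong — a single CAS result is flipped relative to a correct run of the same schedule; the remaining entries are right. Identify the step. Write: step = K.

Reference trace:
step 1: T3 LOAD ⇒ load; ctr=0 reg=0
step 2: T0 LOAD ⇒ load; ctr=0 reg=0
step 3: T2 LOAD ⇒ load; ctr=0 reg=0
step 4: T0 CAS ⇒ ok; ctr=1 reg=0
step 5: T2 CAS ⇒ retry; ctr=1 reg=0
step 6: T1 LOAD ⇒ load; ctr=1 reg=1
step 7: T1 CAS ⇒ ok; ctr=2 reg=1
step 8: T3 CAS ⇒ retry; ctr=2 reg=0
step 9: T3 LOAD ⇒ load; ctr=2 reg=2
step 10: T3 CAS ⇒ ok; ctr=3 reg=2
Log disagrees first at step 5.

step = 5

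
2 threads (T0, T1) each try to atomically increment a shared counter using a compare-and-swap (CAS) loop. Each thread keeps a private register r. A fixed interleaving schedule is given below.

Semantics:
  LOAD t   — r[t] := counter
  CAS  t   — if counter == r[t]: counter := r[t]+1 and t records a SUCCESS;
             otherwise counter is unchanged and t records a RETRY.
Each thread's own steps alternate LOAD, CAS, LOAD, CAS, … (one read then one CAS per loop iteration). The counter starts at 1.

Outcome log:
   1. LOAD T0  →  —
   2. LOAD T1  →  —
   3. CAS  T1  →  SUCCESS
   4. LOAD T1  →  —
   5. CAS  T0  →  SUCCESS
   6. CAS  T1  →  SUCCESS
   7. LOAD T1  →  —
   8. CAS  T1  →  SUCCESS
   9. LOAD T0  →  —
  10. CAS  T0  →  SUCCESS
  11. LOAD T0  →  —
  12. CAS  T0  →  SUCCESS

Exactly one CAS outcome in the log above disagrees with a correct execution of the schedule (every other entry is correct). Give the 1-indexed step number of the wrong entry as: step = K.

Correct run:
[1] T0.load  rd  (counter 1, T0.r 1)
[2] T1.load  rd  (counter 1, T1.r 1)
[3] T1.cas  hit  (counter 2, T1.r 1)
[4] T1.load  rd  (counter 2, T1.r 2)
[5] T0.cas  miss  (counter 2, T0.r 1)
[6] T1.cas  hit  (counter 3, T1.r 2)
[7] T1.load  rd  (counter 3, T1.r 3)
[8] T1.cas  hit  (counter 4, T1.r 3)
[9] T0.load  rd  (counter 4, T0.r 4)
[10] T0.cas  hit  (counter 5, T0.r 4)
[11] T0.load  rd  (counter 5, T0.r 5)
[12] T0.cas  hit  (counter 6, T0.r 5)
Log disagrees first at step 5.

step = 5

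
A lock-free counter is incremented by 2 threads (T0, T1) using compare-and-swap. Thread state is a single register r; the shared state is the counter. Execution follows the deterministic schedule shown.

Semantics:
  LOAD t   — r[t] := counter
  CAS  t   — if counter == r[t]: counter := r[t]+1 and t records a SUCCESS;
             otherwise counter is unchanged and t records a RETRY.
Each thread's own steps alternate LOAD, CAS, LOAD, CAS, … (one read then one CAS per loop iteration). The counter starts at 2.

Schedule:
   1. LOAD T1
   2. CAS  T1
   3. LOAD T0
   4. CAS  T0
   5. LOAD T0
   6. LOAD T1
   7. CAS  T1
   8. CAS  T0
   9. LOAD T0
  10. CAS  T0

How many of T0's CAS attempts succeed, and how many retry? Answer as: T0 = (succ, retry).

T0 = (2, 1)

step 1: T1 LOAD ⇒ load; ctr=2 reg=2
step 2: T1 CAS ⇒ ok; ctr=3 reg=2
step 3: T0 LOAD ⇒ load; ctr=3 reg=3
step 4: T0 CAS ⇒ ok; ctr=4 reg=3
step 5: T0 LOAD ⇒ load; ctr=4 reg=4
step 6: T1 LOAD ⇒ load; ctr=4 reg=4
step 7: T1 CAS ⇒ ok; ctr=5 reg=4
step 8: T0 CAS ⇒ retry; ctr=5 reg=4
step 9: T0 LOAD ⇒ load; ctr=5 reg=5
step 10: T0 CAS ⇒ ok; ctr=6 reg=5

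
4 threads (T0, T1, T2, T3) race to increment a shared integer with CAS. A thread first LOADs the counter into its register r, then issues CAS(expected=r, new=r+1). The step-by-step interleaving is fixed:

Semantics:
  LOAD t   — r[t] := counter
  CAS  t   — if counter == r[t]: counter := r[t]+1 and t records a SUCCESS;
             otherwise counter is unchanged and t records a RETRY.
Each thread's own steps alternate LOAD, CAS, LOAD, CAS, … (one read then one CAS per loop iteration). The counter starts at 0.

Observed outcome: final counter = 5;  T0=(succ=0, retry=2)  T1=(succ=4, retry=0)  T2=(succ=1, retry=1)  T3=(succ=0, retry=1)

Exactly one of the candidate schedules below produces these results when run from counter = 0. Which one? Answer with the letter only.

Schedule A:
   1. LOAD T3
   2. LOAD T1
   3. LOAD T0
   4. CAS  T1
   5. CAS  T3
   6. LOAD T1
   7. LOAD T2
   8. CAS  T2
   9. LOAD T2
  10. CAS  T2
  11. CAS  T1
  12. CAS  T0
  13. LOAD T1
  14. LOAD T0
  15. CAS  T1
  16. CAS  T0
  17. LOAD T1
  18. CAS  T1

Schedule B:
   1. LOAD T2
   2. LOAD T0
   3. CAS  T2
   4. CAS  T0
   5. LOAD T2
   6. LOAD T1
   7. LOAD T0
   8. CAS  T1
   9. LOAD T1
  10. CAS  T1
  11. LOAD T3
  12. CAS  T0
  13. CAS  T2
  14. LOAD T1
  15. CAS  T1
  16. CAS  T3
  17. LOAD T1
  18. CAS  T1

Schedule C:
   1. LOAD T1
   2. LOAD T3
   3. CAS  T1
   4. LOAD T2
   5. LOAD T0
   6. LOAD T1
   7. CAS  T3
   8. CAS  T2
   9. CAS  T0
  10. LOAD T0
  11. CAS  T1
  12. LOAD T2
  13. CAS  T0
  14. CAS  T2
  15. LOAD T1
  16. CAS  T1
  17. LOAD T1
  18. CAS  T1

B

Run B:
#1 T2 reads 0
#2 T0 reads 0
#3 T2 CAS(0→1) writes; counter now 1
#4 T0 CAS(0→1) fails; counter now 1
#5 T2 reads 1
#6 T1 reads 1
#7 T0 reads 1
#8 T1 CAS(1→2) writes; counter now 2
#9 T1 reads 2
#10 T1 CAS(2→3) writes; counter now 3
#11 T3 reads 3
#12 T0 CAS(1→2) fails; counter now 3
#13 T2 CAS(1→2) fails; counter now 3
#14 T1 reads 3
#15 T1 CAS(3→4) writes; counter now 4
#16 T3 CAS(3→4) fails; counter now 4
#17 T1 reads 4
#18 T1 CAS(4→5) writes; counter now 5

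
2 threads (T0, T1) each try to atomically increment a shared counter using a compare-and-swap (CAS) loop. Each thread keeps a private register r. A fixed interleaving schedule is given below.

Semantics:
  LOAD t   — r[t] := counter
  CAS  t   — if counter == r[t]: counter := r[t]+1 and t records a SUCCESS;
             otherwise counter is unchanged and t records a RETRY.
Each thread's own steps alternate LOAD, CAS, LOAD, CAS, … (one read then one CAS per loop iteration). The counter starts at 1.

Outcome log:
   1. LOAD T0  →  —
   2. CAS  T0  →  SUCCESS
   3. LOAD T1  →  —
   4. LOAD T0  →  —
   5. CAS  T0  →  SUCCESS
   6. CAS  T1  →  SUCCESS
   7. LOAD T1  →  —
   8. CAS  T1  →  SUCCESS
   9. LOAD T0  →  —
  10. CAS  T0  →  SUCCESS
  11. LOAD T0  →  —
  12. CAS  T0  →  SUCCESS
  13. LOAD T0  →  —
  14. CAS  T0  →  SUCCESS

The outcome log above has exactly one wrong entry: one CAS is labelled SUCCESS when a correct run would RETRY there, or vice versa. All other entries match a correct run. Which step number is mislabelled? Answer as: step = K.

Correct run:
T0 LOAD — after: cnt=1, r=1 — load
T0 CAS — after: cnt=2, r=1 — ok
T1 LOAD — after: cnt=2, r=2 — load
T0 LOAD — after: cnt=2, r=2 — load
T0 CAS — after: cnt=3, r=2 — ok
T1 CAS — after: cnt=3, r=2 — retry
T1 LOAD — after: cnt=3, r=3 — load
T1 CAS — after: cnt=4, r=3 — ok
T0 LOAD — after: cnt=4, r=4 — load
T0 CAS — after: cnt=5, r=4 — ok
T0 LOAD — after: cnt=5, r=5 — load
T0 CAS — after: cnt=6, r=5 — ok
T0 LOAD — after: cnt=6, r=6 — load
T0 CAS — after: cnt=7, r=6 — ok
Log disagrees first at step 6.

step = 6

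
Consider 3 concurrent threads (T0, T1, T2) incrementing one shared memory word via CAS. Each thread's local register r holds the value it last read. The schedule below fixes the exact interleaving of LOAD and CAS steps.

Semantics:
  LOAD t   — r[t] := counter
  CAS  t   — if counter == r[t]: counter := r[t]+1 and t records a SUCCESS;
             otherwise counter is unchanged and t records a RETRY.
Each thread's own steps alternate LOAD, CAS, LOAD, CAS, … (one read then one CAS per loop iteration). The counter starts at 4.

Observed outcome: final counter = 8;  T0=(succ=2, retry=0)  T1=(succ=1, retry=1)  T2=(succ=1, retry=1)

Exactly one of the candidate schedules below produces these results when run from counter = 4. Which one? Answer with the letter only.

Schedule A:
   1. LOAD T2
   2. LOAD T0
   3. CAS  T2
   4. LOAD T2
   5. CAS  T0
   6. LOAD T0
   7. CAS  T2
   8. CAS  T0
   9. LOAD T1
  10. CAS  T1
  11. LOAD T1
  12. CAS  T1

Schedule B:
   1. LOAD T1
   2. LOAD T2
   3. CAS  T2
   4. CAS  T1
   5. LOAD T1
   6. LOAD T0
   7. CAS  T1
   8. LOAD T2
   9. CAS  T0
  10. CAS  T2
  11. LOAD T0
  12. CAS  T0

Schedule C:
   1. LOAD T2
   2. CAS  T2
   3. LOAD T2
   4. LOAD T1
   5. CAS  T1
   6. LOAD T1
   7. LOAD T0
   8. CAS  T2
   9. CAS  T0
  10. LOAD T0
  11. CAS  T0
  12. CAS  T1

C

Run C:
T2 LOAD — after: cnt=4, r=4 — load
T2 CAS — after: cnt=5, r=4 — ok
T2 LOAD — after: cnt=5, r=5 — load
T1 LOAD — after: cnt=5, r=5 — load
T1 CAS — after: cnt=6, r=5 — ok
T1 LOAD — after: cnt=6, r=6 — load
T0 LOAD — after: cnt=6, r=6 — load
T2 CAS — after: cnt=6, r=5 — retry
T0 CAS — after: cnt=7, r=6 — ok
T0 LOAD — after: cnt=7, r=7 — load
T0 CAS — after: cnt=8, r=7 — ok
T1 CAS — after: cnt=8, r=6 — retry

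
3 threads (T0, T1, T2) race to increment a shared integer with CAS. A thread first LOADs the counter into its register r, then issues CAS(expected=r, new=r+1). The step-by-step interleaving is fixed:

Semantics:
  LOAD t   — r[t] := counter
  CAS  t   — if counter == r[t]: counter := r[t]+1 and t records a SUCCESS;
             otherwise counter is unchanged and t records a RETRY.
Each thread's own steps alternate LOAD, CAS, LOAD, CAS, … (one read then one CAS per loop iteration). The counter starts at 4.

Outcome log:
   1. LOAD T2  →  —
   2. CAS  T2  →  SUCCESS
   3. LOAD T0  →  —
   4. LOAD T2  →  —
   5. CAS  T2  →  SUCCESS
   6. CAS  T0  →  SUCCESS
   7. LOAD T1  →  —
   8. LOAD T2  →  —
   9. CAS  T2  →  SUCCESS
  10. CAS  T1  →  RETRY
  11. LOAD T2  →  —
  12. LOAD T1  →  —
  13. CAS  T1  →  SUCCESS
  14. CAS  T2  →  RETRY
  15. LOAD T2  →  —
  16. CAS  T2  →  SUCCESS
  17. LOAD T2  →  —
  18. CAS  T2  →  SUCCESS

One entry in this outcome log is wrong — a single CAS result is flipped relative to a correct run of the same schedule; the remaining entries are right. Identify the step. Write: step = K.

Reference trace:
   1) LOAD T2:  M=4  r_T2=4
   2) CAS  T2:  M=5  r_T2=4 ✓
   3) LOAD T0:  M=5  r_T0=5
   4) LOAD T2:  M=5  r_T2=5
   5) CAS  T2:  M=6  r_T2=5 ✓
   6) CAS  T0:  M=6  r_T0=5 ✗
   7) LOAD T1:  M=6  r_T1=6
   8) LOAD T2:  M=6  r_T2=6
   9) CAS  T2:  M=7  r_T2=6 ✓
  10) CAS  T1:  M=7  r_T1=6 ✗
  11) LOAD T2:  M=7  r_T2=7
  12) LOAD T1:  M=7  r_T1=7
  13) CAS  T1:  M=8  r_T1=7 ✓
  14) CAS  T2:  M=8  r_T2=7 ✗
  15) LOAD T2:  M=8  r_T2=8
  16) CAS  T2:  M=9  r_T2=8 ✓
  17) LOAD T2:  M=9  r_T2=9
  18) CAS  T2:  M=10  r_T2=9 ✓
Mismatch at 6.

step = 6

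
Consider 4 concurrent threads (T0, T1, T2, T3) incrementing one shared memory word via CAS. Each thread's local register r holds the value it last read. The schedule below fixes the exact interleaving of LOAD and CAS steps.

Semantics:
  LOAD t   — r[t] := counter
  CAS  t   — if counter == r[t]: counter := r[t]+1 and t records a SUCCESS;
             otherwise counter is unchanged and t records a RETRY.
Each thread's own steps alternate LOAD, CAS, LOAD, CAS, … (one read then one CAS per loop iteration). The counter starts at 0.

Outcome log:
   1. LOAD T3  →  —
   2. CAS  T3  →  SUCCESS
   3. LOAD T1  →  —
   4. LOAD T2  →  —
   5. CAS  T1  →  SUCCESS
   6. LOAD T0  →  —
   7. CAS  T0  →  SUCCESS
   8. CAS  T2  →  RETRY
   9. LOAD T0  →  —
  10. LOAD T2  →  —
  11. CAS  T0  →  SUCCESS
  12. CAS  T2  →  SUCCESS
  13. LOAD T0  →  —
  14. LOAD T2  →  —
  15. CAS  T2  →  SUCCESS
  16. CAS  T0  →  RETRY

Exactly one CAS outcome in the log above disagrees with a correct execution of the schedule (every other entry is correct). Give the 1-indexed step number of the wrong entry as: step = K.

step = 12

Reference trace:
1. LOAD T3 → mem=0 r[T3]=0 [LOAD]
2. CAS T3 → mem=1 r[T3]=0 [OK]
3. LOAD T1 → mem=1 r[T1]=1 [LOAD]
4. LOAD T2 → mem=1 r[T2]=1 [LOAD]
5. CAS T1 → mem=2 r[T1]=1 [OK]
6. LOAD T0 → mem=2 r[T0]=2 [LOAD]
7. CAS T0 → mem=3 r[T0]=2 [OK]
8. CAS T2 → mem=3 r[T2]=1 [RETRY]
9. LOAD T0 → mem=3 r[T0]=3 [LOAD]
10. LOAD T2 → mem=3 r[T2]=3 [LOAD]
11. CAS T0 → mem=4 r[T0]=3 [OK]
12. CAS T2 → mem=4 r[T2]=3 [RETRY]
13. LOAD T0 → mem=4 r[T0]=4 [LOAD]
14. LOAD T2 → mem=4 r[T2]=4 [LOAD]
15. CAS T2 → mem=5 r[T2]=4 [OK]
16. CAS T0 → mem=5 r[T0]=4 [RETRY]
Log disagrees first at step 12.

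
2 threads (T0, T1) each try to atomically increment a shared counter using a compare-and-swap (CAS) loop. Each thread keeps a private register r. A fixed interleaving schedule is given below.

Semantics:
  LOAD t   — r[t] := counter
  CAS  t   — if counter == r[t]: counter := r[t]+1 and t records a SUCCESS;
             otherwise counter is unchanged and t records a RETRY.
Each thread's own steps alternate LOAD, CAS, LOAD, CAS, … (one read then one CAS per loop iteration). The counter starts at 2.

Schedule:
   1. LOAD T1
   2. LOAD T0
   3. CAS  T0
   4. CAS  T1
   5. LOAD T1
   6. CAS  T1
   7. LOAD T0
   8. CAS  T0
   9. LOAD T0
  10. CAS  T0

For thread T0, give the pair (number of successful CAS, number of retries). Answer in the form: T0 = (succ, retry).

step 1: T1 LOAD ⇒ load; ctr=2 reg=2
step 2: T0 LOAD ⇒ load; ctr=2 reg=2
step 3: T0 CAS ⇒ ok; ctr=3 reg=2
step 4: T1 CAS ⇒ retry; ctr=3 reg=2
step 5: T1 LOAD ⇒ load; ctr=3 reg=3
step 6: T1 CAS ⇒ ok; ctr=4 reg=3
step 7: T0 LOAD ⇒ load; ctr=4 reg=4
step 8: T0 CAS ⇒ ok; ctr=5 reg=4
step 9: T0 LOAD ⇒ load; ctr=5 reg=5
step 10: T0 CAS ⇒ ok; ctr=6 reg=5

T0 = (3, 0)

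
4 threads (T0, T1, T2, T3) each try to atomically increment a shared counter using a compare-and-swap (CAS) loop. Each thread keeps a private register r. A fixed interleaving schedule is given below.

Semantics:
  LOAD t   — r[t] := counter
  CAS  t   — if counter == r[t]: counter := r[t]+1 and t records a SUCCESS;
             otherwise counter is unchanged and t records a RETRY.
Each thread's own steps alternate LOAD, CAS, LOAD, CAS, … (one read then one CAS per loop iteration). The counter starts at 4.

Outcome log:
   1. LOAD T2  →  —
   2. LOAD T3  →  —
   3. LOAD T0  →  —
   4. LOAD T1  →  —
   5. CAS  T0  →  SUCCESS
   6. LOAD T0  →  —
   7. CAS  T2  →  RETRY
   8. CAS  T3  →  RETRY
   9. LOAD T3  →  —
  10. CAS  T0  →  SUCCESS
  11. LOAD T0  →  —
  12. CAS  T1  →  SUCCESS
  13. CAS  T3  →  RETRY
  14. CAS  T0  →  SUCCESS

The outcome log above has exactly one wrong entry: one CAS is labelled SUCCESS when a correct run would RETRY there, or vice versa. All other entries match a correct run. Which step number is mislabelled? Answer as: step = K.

Re-executing:
#1 T2 reads 4
#2 T3 reads 4
#3 T0 reads 4
#4 T1 reads 4
#5 T0 CAS(4→5) writes; counter now 5
#6 T0 reads 5
#7 T2 CAS(4→5) fails; counter now 5
#8 T3 CAS(4→5) fails; counter now 5
#9 T3 reads 5
#10 T0 CAS(5→6) writes; counter now 6
#11 T0 reads 6
#12 T1 CAS(4→5) fails; counter now 6
#13 T3 CAS(5→6) fails; counter now 6
#14 T0 CAS(6→7) writes; counter now 7
Mismatch at 12.

step = 12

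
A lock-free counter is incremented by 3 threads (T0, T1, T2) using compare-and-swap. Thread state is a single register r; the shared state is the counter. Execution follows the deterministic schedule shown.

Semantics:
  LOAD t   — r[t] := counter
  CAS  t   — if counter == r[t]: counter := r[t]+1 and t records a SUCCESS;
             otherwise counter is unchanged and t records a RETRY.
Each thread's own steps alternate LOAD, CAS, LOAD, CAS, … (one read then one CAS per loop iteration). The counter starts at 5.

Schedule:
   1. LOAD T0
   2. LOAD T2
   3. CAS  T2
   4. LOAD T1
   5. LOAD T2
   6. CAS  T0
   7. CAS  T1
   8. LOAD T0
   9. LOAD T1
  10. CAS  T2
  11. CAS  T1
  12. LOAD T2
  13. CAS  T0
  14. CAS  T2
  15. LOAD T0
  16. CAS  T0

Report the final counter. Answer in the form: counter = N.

counter = 10

#1 T0 reads 5
#2 T2 reads 5
#3 T2 CAS(5→6) writes; counter now 6
#4 T1 reads 6
#5 T2 reads 6
#6 T0 CAS(5→6) fails; counter now 6
#7 T1 CAS(6→7) writes; counter now 7
#8 T0 reads 7
#9 T1 reads 7
#10 T2 CAS(6→7) fails; counter now 7
#11 T1 CAS(7→8) writes; counter now 8
#12 T2 reads 8
#13 T0 CAS(7→8) fails; counter now 8
#14 T2 CAS(8→9) writes; counter now 9
#15 T0 reads 9
#16 T0 CAS(9→10) writes; counter now 10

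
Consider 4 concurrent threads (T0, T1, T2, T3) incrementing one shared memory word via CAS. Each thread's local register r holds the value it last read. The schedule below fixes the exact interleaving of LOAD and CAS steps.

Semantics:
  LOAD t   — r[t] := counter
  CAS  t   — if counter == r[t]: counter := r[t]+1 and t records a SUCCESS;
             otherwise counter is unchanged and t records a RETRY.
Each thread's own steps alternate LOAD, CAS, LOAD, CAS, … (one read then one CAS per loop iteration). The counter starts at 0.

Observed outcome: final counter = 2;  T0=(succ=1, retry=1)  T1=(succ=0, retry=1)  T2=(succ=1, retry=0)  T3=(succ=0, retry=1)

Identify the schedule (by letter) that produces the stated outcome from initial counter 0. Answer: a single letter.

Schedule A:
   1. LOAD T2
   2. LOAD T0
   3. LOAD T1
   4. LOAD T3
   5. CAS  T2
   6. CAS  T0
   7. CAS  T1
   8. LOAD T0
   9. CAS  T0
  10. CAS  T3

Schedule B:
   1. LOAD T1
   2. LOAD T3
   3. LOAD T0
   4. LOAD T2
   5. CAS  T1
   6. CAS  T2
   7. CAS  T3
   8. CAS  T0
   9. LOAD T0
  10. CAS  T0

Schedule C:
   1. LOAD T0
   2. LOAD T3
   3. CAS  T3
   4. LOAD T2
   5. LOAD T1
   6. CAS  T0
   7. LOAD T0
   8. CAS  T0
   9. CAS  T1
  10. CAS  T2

A

Tracing schedule A:
   1) LOAD T2:  M=0  r_T2=0
   2) LOAD T0:  M=0  r_T0=0
   3) LOAD T1:  M=0  r_T1=0
   4) LOAD T3:  M=0  r_T3=0
   5) CAS  T2:  M=1  r_T2=0 ✓
   6) CAS  T0:  M=1  r_T0=0 ✗
   7) CAS  T1:  M=1  r_T1=0 ✗
   8) LOAD T0:  M=1  r_T0=1
   9) CAS  T0:  M=2  r_T0=1 ✓
  10) CAS  T3:  M=2  r_T3=0 ✗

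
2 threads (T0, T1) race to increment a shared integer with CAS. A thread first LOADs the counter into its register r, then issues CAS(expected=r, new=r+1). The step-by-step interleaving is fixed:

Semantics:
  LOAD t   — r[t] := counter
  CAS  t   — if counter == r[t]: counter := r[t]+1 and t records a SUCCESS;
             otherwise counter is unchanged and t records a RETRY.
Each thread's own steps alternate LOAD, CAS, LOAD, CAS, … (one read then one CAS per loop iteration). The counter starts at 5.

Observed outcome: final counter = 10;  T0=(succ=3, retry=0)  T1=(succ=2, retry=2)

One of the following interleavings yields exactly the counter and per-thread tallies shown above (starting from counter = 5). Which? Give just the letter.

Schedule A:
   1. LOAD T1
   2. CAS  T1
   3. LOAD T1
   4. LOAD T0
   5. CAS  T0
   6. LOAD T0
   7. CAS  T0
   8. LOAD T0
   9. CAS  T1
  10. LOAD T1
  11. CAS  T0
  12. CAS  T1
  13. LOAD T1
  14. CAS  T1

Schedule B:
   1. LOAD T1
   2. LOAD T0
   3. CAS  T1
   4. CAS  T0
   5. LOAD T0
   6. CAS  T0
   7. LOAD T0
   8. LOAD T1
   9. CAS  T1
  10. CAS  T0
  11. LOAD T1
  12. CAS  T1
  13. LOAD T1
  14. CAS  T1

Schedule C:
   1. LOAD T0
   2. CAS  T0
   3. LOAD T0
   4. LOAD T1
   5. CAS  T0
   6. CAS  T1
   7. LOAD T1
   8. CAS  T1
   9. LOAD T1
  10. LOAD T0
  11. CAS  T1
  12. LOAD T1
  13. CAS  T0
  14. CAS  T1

Tracing schedule A:
step 1: T1 LOAD ⇒ load; ctr=5 reg=5
step 2: T1 CAS ⇒ ok; ctr=6 reg=5
step 3: T1 LOAD ⇒ load; ctr=6 reg=6
step 4: T0 LOAD ⇒ load; ctr=6 reg=6
step 5: T0 CAS ⇒ ok; ctr=7 reg=6
step 6: T0 LOAD ⇒ load; ctr=7 reg=7
step 7: T0 CAS ⇒ ok; ctr=8 reg=7
step 8: T0 LOAD ⇒ load; ctr=8 reg=8
step 9: T1 CAS ⇒ retry; ctr=8 reg=6
step 10: T1 LOAD ⇒ load; ctr=8 reg=8
step 11: T0 CAS ⇒ ok; ctr=9 reg=8
step 12: T1 CAS ⇒ retry; ctr=9 reg=8
step 13: T1 LOAD ⇒ load; ctr=9 reg=9
step 14: T1 CAS ⇒ ok; ctr=10 reg=9

A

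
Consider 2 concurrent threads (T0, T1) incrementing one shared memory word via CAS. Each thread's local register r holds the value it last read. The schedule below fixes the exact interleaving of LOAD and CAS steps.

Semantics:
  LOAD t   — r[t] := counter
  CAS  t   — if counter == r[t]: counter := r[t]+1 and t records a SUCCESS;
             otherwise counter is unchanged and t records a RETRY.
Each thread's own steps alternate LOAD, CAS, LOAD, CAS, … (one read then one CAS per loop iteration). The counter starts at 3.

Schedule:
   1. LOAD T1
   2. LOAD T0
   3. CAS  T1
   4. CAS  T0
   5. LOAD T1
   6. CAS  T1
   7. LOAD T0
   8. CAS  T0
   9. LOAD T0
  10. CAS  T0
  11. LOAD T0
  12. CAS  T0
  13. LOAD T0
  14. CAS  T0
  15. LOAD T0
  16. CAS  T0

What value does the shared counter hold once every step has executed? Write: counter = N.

counter = 10

#1 T1 reads 3
#2 T0 reads 3
#3 T1 CAS(3→4) writes; counter now 4
#4 T0 CAS(3→4) fails; counter now 4
#5 T1 reads 4
#6 T1 CAS(4→5) writes; counter now 5
#7 T0 reads 5
#8 T0 CAS(5→6) writes; counter now 6
#9 T0 reads 6
#10 T0 CAS(6→7) writes; counter now 7
#11 T0 reads 7
#12 T0 CAS(7→8) writes; counter now 8
#13 T0 reads 8
#14 T0 CAS(8→9) writes; counter now 9
#15 T0 reads 9
#16 T0 CAS(9→10) writes; counter now 10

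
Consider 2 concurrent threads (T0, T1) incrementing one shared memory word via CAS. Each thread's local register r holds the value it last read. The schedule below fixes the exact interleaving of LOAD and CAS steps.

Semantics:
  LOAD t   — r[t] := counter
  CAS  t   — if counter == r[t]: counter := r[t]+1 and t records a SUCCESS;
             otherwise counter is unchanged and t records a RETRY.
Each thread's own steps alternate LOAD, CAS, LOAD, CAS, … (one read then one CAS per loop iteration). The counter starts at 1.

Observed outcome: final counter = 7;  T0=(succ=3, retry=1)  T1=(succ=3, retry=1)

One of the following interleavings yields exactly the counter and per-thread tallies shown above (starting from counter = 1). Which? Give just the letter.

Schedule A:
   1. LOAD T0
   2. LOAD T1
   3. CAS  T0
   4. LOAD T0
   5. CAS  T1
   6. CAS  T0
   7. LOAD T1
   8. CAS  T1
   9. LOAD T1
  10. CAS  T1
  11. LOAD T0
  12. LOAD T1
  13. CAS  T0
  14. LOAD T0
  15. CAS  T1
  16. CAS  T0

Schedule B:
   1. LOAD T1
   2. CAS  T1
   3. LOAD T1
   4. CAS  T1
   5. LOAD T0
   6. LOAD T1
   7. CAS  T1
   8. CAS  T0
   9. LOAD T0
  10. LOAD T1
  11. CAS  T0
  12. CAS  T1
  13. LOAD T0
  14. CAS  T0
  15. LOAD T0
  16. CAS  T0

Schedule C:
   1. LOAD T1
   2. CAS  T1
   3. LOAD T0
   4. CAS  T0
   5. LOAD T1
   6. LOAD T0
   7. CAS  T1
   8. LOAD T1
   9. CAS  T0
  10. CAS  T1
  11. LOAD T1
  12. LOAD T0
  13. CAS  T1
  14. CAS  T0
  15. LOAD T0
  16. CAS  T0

B

Tracing schedule B:
step 1: T1 LOAD ⇒ load; ctr=1 reg=1
step 2: T1 CAS ⇒ ok; ctr=2 reg=1
step 3: T1 LOAD ⇒ load; ctr=2 reg=2
step 4: T1 CAS ⇒ ok; ctr=3 reg=2
step 5: T0 LOAD ⇒ load; ctr=3 reg=3
step 6: T1 LOAD ⇒ load; ctr=3 reg=3
step 7: T1 CAS ⇒ ok; ctr=4 reg=3
step 8: T0 CAS ⇒ retry; ctr=4 reg=3
step 9: T0 LOAD ⇒ load; ctr=4 reg=4
step 10: T1 LOAD ⇒ load; ctr=4 reg=4
step 11: T0 CAS ⇒ ok; ctr=5 reg=4
step 12: T1 CAS ⇒ retry; ctr=5 reg=4
step 13: T0 LOAD ⇒ load; ctr=5 reg=5
step 14: T0 CAS ⇒ ok; ctr=6 reg=5
step 15: T0 LOAD ⇒ load; ctr=6 reg=6
step 16: T0 CAS ⇒ ok; ctr=7 reg=6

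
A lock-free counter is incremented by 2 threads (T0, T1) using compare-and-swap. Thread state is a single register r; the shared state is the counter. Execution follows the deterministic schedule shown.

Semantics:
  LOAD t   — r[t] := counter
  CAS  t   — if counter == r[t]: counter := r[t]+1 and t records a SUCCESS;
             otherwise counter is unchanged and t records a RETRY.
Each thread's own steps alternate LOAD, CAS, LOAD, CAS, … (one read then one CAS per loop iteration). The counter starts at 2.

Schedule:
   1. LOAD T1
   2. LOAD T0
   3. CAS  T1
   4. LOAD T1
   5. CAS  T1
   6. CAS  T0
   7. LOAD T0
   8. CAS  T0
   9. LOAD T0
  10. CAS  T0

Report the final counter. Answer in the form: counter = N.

   1) LOAD T1:  M=2  r_T1=2
   2) LOAD T0:  M=2  r_T0=2
   3) CAS  T1:  M=3  r_T1=2 ✓
   4) LOAD T1:  M=3  r_T1=3
   5) CAS  T1:  M=4  r_T1=3 ✓
   6) CAS  T0:  M=4  r_T0=2 ✗
   7) LOAD T0:  M=4  r_T0=4
   8) CAS  T0:  M=5  r_T0=4 ✓
   9) LOAD T0:  M=5  r_T0=5
  10) CAS  T0:  M=6  r_T0=5 ✓

counter = 6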